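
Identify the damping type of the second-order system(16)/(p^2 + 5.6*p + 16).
Standard form: ωn²/(p²+2ζωn·p+ωn²) gives ωn=4, ζ=0.7.
Underdamped (ζ = 0.7 < 1)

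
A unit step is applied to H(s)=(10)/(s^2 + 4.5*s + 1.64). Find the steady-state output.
FVT: lim_{t→∞} y(t) = lim_{s→0} s*Y(s) where Y(s) = H(s)/s.
= lim_{s→0} H(s) = H(0) = num(0)/den(0) = 10/1.64 = 6.098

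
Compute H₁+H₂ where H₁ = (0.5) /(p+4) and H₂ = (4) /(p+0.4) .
Parallel: H = H₁ + H₂ = (n₁·d₂ + n₂·d₁)/(d₁·d₂).
n₁·d₂ = 0.5*p + 0.2. n₂·d₁ = 4*p + 16. Sum = 4.5*p + 16.2. d₁·d₂ = p^2 + 4.4*p + 1.6.
H(p) = (4.5*p + 16.2)/(p^2 + 4.4*p + 1.6)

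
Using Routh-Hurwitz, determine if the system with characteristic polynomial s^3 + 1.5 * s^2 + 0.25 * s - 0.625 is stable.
Routh array:
s^3: [1, 0.25]; s^2: [1.5, -0.625]; s^1: [0.666667]; s^0: [-0.625]
First column: [1, 1.5, 0.666667, -0.625]. Sign changes = 1.
No, unstable (1 RHP root(s))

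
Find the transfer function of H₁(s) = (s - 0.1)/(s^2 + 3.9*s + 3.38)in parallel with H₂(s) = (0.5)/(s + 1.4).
Parallel: H = H₁ + H₂ = (n₁·d₂ + n₂·d₁)/(d₁·d₂).
n₁·d₂ = s^2 + 1.3*s - 0.14. n₂·d₁ = 0.5*s^2 + 1.95*s + 1.69. Sum = 1.5*s^2 + 3.25*s + 1.55. d₁·d₂ = s^3 + 5.3*s^2 + 8.84*s + 4.732.
H(s) = (1.5*s^2 + 3.25*s + 1.55)/(s^3 + 5.3*s^2 + 8.84*s + 4.732)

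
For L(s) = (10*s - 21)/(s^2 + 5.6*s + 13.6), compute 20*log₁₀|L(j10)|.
Substitute s = j*10: L(j10) = 0.699408 - 0.704087j.
|L(j10)| = sqrt(Re² + Im²) = 0.9924.
20*log₁₀(0.9924) = -0.07 dB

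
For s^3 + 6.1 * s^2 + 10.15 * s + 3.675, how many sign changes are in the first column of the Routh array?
Routh array:
s^3: [1, 10.15]; s^2: [6.1, 3.675]; s^1: [9.54754]; s^0: [3.675]
First column: [1, 6.1, 9.54754, 3.675]. Sign changes = 0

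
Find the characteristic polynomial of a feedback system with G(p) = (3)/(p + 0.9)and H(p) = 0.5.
Characteristic poly = G_den * H_den + G_num * H_num = (p + 0.9) + (1.5) = p + 2.4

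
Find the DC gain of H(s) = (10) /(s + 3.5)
DC gain = H(0) = num(0)/den(0) = 10/3.5 = 2.857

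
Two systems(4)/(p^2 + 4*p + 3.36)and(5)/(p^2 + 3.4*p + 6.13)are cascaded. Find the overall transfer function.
Series: H = H₁ · H₂ = (n₁·n₂)/(d₁·d₂).
Num: n₁·n₂ = 20. Den: d₁·d₂ = p^4 + 7.4*p^3 + 23.09*p^2 + 35.944*p + 20.5968.
H(p) = (20)/(p^4 + 7.4*p^3 + 23.09*p^2 + 35.944*p + 20.5968)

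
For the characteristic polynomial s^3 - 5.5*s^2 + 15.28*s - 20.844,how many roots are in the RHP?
s^3 - 5.5*s^2 + 15.28*s - 20.844 = (s - 2.7)(s^2 - 2.8*s + 7.72). Poles: 1.4 + 2.4j, 1.4 - 2.4j, 2.7. RHP poles (Re>0): 3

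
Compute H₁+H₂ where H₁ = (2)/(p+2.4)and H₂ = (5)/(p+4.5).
Parallel: H = H₁ + H₂ = (n₁·d₂ + n₂·d₁)/(d₁·d₂).
n₁·d₂ = 2*p + 9. n₂·d₁ = 5*p + 12. Sum = 7*p + 21. d₁·d₂ = p^2 + 6.9*p + 10.8.
H(p) = (7*p + 21)/(p^2 + 6.9*p + 10.8)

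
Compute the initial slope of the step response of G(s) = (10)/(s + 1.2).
IVT: y'(0⁺) = lim_{s→∞} s²·Y(s) = lim_{s→∞} s·G(s).
deg(num) = 0, deg(den) = 1, relative degree = 1, so s·G(s) → (leading num)/(leading den) = 10/1 = 10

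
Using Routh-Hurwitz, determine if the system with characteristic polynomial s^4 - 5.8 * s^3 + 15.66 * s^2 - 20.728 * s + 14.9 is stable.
Routh array:
s^4: [1, 15.66, 14.9]; s^3: [-5.8, -20.728]; s^2: [12.0862, 14.9]; s^1: [-13.5777]; s^0: [14.9]
First column: [1, -5.8, 12.0862, -13.5777, 14.9]. Sign changes = 4.
No, unstable (4 RHP root(s))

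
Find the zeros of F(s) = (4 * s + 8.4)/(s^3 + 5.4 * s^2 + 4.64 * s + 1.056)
Set numerator = 0: 4*s + 8.4 = 0 → Zeros: -2.1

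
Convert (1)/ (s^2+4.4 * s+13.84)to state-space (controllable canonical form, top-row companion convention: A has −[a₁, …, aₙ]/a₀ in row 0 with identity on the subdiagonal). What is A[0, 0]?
Reachable canonical form for den = s^2 + 4.4*s + 13.84: top row of A = -[a₁,a₂,...,aₙ]/a₀, ones on the subdiagonal, zeros elsewhere.
A = [[-4.4, -13.84], [1, 0]].
A[0,0] = -4.4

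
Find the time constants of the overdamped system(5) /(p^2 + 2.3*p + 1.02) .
Overdamped: real poles at -0.6, -1.7. τ = -1/pole → τ₁ = 1.667, τ₂ = 0.5882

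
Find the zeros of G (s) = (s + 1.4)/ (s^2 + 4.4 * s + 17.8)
Set numerator = 0: s + 1.4 = 0 → Zeros: -1.4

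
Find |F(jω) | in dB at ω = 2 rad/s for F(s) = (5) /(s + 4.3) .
Substitute s = j*2: F(j2) = 0.95598 - 0.444642j.
|F(j2)| = sqrt(Re² + Im²) = 1.054.
20*log₁₀(1.054) = 0.46 dB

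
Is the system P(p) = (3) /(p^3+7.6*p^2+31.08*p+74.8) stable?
Denominator: p^3 + 7.6*p^2 + 31.08*p + 74.8 = (p + 4.4)(p^2 + 3.2*p + 17). Poles: -1.6 + 3.8j, -1.6 - 3.8j, -4.4. All Re(p)<0: Yes (stable)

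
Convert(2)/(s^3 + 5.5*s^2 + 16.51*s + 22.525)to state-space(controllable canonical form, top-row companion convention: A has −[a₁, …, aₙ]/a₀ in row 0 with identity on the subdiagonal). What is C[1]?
Reachable canonical form: C = numerator coefficients (right-aligned, zero-padded to length n).
num = 2, C = [[0, 0, 2]].
C[1] = 0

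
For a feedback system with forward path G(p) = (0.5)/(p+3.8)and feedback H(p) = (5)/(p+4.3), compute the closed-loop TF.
Closed-loop T = G/(1+GH).
Numerator: G_num * H_den = 0.5*p + 2.15.
Denominator: G_den * H_den + G_num * H_num = (p^2 + 8.1*p + 16.34) + (2.5) = p^2 + 8.1*p + 18.84.
T(p) = (0.5*p + 2.15)/(p^2 + 8.1*p + 18.84)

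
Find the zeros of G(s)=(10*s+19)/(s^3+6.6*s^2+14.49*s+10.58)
Set numerator = 0: 10*s + 19 = 0 → Zeros: -1.9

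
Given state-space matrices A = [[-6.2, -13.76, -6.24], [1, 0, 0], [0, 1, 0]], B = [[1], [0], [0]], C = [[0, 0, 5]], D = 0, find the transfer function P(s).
P(s) = C(sI - A)⁻¹B + D.
Characteristic polynomial det(sI - A) = s^3 + 6.2*s^2 + 13.76*s + 6.24.
Numerator from C·adj(sI-A)·B + D·det(sI-A) = 5.
P(s) = (5)/(s^3 + 6.2*s^2 + 13.76*s + 6.24)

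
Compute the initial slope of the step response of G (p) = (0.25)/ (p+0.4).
IVT: y'(0⁺) = lim_{p→∞} p²·Y(p) = lim_{p→∞} p·G(p).
deg(num) = 0, deg(den) = 1, relative degree = 1, so p·G(p) → (leading num)/(leading den) = 0.25/1 = 0.25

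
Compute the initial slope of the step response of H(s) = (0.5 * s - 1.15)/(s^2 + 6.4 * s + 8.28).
IVT: y'(0⁺) = lim_{s→∞} s²·Y(s) = lim_{s→∞} s·H(s).
deg(num) = 1, deg(den) = 2, relative degree = 1, so s·H(s) → (leading num)/(leading den) = 0.5/1 = 0.5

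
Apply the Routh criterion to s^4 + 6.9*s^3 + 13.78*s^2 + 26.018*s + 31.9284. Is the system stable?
Routh array:
s^4: [1, 13.78, 31.9284]; s^3: [6.9, 26.018]; s^2: [10.0093, 31.9284]; s^1: [4.00782]; s^0: [31.9284]
First column: [1, 6.9, 10.0093, 4.00782, 31.9284]. Sign changes = 0.
Yes, stable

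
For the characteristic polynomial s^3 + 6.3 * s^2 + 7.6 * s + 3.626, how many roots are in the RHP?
s^3 + 6.3*s^2 + 7.6*s + 3.626 = (s + 4.9)(s^2 + 1.4*s + 0.74). Poles: -0.7 + 0.5j, -0.7 - 0.5j, -4.9. RHP poles (Re>0): 0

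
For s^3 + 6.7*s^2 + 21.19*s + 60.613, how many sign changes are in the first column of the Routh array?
Routh array:
s^3: [1, 21.19]; s^2: [6.7, 60.613]; s^1: [12.1433]; s^0: [60.613]
First column: [1, 6.7, 12.1433, 60.613]. Sign changes = 0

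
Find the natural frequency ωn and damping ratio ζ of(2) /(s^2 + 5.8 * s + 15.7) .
Underdamped: complex pole -2.9 + 2.7j. ωn = |pole| = 3.962, ζ = -Re(pole)/ωn = 0.7319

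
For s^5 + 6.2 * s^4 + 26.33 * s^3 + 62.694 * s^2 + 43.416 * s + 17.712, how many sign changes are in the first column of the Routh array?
Routh array:
s^5: [1, 26.33, 43.416]; s^4: [6.2, 62.694, 17.712]; s^3: [16.2181, 40.5592]; s^2: [47.1886, 17.712]; s^1: [34.4719]; s^0: [17.712]
First column: [1, 6.2, 16.2181, 47.1886, 34.4719, 17.712]. Sign changes = 0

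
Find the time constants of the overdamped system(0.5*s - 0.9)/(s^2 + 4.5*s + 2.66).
Overdamped: real poles at -0.7, -3.8. τ = -1/pole → τ₁ = 1.429, τ₂ = 0.2632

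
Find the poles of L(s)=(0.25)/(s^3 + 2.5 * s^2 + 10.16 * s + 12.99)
Set denominator = 0: s^3 + 2.5*s^2 + 10.16*s + 12.99 = (s + 1.5)(s^2 + s + 8.66) = 0 → Poles: -0.5 + 2.9j, -0.5 - 2.9j, -1.5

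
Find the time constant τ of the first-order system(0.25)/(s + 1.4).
First-order system: τ = -1/pole. Pole = -1.4. τ = -1/(-1.4) = 0.7143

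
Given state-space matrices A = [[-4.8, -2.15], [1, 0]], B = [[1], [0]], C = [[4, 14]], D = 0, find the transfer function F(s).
F(s) = C(sI - A)⁻¹B + D.
Characteristic polynomial det(sI - A) = s^2 + 4.8*s + 2.15.
Numerator from C·adj(sI-A)·B + D·det(sI-A) = 4*s + 14.
F(s) = (4*s + 14)/(s^2 + 4.8*s + 2.15)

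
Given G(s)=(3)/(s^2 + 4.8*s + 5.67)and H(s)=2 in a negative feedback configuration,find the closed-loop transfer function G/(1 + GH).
Closed-loop T = G/(1+GH).
Numerator: G_num * H_den = 3.
Denominator: G_den * H_den + G_num * H_num = (s^2 + 4.8*s + 5.67) + (6) = s^2 + 4.8*s + 11.67.
T(s) = (3)/(s^2 + 4.8*s + 11.67)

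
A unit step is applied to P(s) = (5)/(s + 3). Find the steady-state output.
FVT: lim_{t→∞} y(t) = lim_{s→0} s*Y(s) where Y(s) = P(s)/s.
= lim_{s→0} P(s) = P(0) = num(0)/den(0) = 5/3 = 1.667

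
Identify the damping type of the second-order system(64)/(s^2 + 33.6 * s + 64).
Standard form: ωn²/(s²+2ζωn·s+ωn²) gives ωn=8, ζ=2.1.
Overdamped (ζ = 2.1 > 1)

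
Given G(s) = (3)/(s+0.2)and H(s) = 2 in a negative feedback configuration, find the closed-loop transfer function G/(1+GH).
Closed-loop T = G/(1+GH).
Numerator: G_num * H_den = 3.
Denominator: G_den * H_den + G_num * H_num = (s + 0.2) + (6) = s + 6.2.
T(s) = (3)/(s + 6.2)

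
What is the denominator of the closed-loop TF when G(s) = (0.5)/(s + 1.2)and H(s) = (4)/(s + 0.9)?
Characteristic poly = G_den * H_den + G_num * H_num = (s^2 + 2.1*s + 1.08) + (2) = s^2 + 2.1*s + 3.08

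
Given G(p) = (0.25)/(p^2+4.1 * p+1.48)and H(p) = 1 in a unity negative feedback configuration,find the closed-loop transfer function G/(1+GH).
Closed-loop T = G/(1+GH).
Numerator: G_num * H_den = 0.25.
Denominator: G_den * H_den + G_num * H_num = (p^2 + 4.1*p + 1.48) + (0.25) = p^2 + 4.1*p + 1.73.
T(p) = (0.25)/(p^2 + 4.1*p + 1.73)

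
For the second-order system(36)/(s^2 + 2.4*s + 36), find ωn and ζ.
Standard form: ωn²/(s²+2ζωn·s+ωn²).
const=36=ωn² → ωn=6, s coeff=2.4=2ζωn → ζ=0.2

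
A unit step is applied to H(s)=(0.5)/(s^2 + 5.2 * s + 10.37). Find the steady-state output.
FVT: lim_{t→∞} y(t) = lim_{s→0} s*Y(s) where Y(s) = H(s)/s.
= lim_{s→0} H(s) = H(0) = num(0)/den(0) = 0.5/10.37 = 0.04822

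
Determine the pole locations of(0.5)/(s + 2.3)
Set denominator = 0: s + 2.3 = 0 → Poles: -2.3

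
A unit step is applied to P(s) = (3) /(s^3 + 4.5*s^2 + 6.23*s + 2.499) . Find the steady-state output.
FVT: lim_{t→∞} y(t) = lim_{s→0} s*Y(s) where Y(s) = P(s)/s.
= lim_{s→0} P(s) = P(0) = num(0)/den(0) = 3/2.499 = 1.2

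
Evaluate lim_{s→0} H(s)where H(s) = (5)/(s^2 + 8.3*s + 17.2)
DC gain = H(0) = num(0)/den(0) = 5/17.2 = 0.2907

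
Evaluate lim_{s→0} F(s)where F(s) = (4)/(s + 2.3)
DC gain = F(0) = num(0)/den(0) = 4/2.3 = 1.739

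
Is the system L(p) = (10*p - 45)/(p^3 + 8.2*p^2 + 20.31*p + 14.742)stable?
Denominator: p^3 + 8.2*p^2 + 20.31*p + 14.742 = (p + 1.3)(p + 2.7)(p + 4.2). Poles: -1.3, -2.7, -4.2. All Re(p)<0: Yes (stable)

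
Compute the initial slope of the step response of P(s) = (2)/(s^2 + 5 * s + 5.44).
IVT: y'(0⁺) = lim_{s→∞} s²·Y(s) = lim_{s→∞} s·P(s).
deg(num) = 0, deg(den) = 2, relative degree = 2 ≥ 2, so s·P(s) → 0. Initial slope = 0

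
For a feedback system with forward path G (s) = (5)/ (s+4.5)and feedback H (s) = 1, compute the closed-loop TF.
Closed-loop T = G/(1+GH).
Numerator: G_num * H_den = 5.
Denominator: G_den * H_den + G_num * H_num = (s + 4.5) + (5) = s + 9.5.
T(s) = (5)/(s + 9.5)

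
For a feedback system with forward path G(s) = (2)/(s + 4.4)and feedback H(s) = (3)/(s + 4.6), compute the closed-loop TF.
Closed-loop T = G/(1+GH).
Numerator: G_num * H_den = 2*s + 9.2.
Denominator: G_den * H_den + G_num * H_num = (s^2 + 9*s + 20.24) + (6) = s^2 + 9*s + 26.24.
T(s) = (2*s + 9.2)/(s^2 + 9*s + 26.24)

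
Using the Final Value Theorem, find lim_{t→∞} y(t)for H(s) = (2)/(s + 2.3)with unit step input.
FVT: lim_{t→∞} y(t) = lim_{s→0} s*Y(s) where Y(s) = H(s)/s.
= lim_{s→0} H(s) = H(0) = num(0)/den(0) = 2/2.3 = 0.8696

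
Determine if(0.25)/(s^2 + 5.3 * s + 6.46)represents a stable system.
Denominator: s^2 + 5.3*s + 6.46 = (s + 1.9)(s + 3.4). Poles: -1.9, -3.4. All Re(p)<0: Yes (stable)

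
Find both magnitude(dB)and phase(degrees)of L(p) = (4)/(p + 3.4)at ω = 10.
Substitute p = j*10: L(j10) = 0.121907 - 0.358551j.
|L| = 20*log₁₀(sqrt(Re²+Im²)) = -8.43 dB.
∠L = atan2(Im, Re) = -71.22°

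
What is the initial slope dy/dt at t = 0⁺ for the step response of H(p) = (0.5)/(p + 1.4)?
IVT: y'(0⁺) = lim_{p→∞} p²·Y(p) = lim_{p→∞} p·H(p).
deg(num) = 0, deg(den) = 1, relative degree = 1, so p·H(p) → (leading num)/(leading den) = 0.5/1 = 0.5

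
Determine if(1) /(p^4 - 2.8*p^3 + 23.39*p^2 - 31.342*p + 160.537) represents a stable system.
Denominator: p^4 - 2.8*p^3 + 23.39*p^2 - 31.342*p + 160.537 = (p^2 - 3.4*p + 13.78)(p^2 + 0.6*p + 11.65). Poles: -0.3 + 3.4j, -0.3 - 3.4j, 1.7 + 3.3j, 1.7 - 3.3j. All Re(p)<0: No (unstable)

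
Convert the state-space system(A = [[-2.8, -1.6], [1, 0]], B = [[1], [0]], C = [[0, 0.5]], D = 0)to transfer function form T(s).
T(s) = C(sI - A)⁻¹B + D.
Characteristic polynomial det(sI - A) = s^2 + 2.8*s + 1.6.
Numerator from C·adj(sI-A)·B + D·det(sI-A) = 0.5.
T(s) = (0.5)/(s^2 + 2.8*s + 1.6)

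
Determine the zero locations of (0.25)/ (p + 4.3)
Numerator is a nonzero constant (0.25) → Zeros: none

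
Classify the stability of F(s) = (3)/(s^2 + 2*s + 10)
Denominator: s^2 + 2*s + 10. Poles: -1 + 3j, -1 - 3j. Stable (all poles in LHP)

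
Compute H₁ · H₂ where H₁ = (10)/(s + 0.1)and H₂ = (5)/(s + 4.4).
Series: H = H₁ · H₂ = (n₁·n₂)/(d₁·d₂).
Num: n₁·n₂ = 50. Den: d₁·d₂ = s^2 + 4.5*s + 0.44.
H(s) = (50)/(s^2 + 4.5*s + 0.44)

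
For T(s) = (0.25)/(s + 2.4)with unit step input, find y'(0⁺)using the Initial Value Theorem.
IVT: y'(0⁺) = lim_{s→∞} s²·Y(s) = lim_{s→∞} s·T(s).
deg(num) = 0, deg(den) = 1, relative degree = 1, so s·T(s) → (leading num)/(leading den) = 0.25/1 = 0.25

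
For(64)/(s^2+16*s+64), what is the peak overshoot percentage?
Standard form: ωn²/(s²+2ζωn·s+ωn²) → ωn = 8, ζ = 1.
ζ ≥ 1, so the response is non-oscillatory: peak overshoot = 0%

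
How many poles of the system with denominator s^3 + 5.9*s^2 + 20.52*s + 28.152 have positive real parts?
s^3 + 5.9*s^2 + 20.52*s + 28.152 = (s + 2.3)(s^2 + 3.6*s + 12.24). Poles: -1.8 + 3j, -1.8 - 3j, -2.3. RHP poles (Re>0): 0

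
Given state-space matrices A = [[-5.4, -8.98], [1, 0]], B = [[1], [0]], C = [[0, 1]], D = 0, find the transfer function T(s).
T(s) = C(sI - A)⁻¹B + D.
Characteristic polynomial det(sI - A) = s^2 + 5.4*s + 8.98.
Numerator from C·adj(sI-A)·B + D·det(sI-A) = 1.
T(s) = (1)/(s^2 + 5.4*s + 8.98)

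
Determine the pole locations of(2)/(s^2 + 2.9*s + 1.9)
Set denominator = 0: s^2 + 2.9*s + 1.9 = (s + 1)(s + 1.9) = 0 → Poles: -1, -1.9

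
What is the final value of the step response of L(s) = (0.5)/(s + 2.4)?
FVT: lim_{t→∞} y(t) = lim_{s→0} s*Y(s) where Y(s) = L(s)/s.
= lim_{s→0} L(s) = L(0) = num(0)/den(0) = 0.5/2.4 = 0.2083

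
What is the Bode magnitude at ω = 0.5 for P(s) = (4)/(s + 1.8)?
Substitute s = j*0.5: P(j0.5) = 2.06304 - 0.573066j.
|P(j0.5)| = sqrt(Re² + Im²) = 2.141.
20*log₁₀(2.141) = 6.61 dB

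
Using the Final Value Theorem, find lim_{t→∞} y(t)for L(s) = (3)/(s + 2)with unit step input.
FVT: lim_{t→∞} y(t) = lim_{s→0} s*Y(s) where Y(s) = L(s)/s.
= lim_{s→0} L(s) = L(0) = num(0)/den(0) = 3/2 = 1.5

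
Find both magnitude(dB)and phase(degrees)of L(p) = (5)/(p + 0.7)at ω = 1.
Substitute p = j*1: L(j1) = 2.34899 - 3.3557j.
|L| = 20*log₁₀(sqrt(Re²+Im²)) = 12.25 dB.
∠L = atan2(Im, Re) = -55.01°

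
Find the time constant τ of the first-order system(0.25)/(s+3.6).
First-order system: τ = -1/pole. Pole = -3.6. τ = -1/(-3.6) = 0.2778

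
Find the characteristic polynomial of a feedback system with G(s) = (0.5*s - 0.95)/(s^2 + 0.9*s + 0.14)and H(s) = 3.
Characteristic poly = G_den * H_den + G_num * H_num = (s^2 + 0.9*s + 0.14) + (1.5*s - 2.85) = s^2 + 2.4*s - 2.71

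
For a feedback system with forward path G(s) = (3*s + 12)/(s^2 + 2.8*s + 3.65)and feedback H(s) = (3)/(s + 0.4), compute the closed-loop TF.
Closed-loop T = G/(1+GH).
Numerator: G_num * H_den = 3*s^2 + 13.2*s + 4.8.
Denominator: G_den * H_den + G_num * H_num = (s^3 + 3.2*s^2 + 4.77*s + 1.46) + (9*s + 36) = s^3 + 3.2*s^2 + 13.77*s + 37.46.
T(s) = (3*s^2 + 13.2*s + 4.8)/(s^3 + 3.2*s^2 + 13.77*s + 37.46)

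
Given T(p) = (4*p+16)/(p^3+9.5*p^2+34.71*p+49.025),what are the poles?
Set denominator = 0: p^3 + 9.5*p^2 + 34.71*p + 49.025 = (p + 3.7)(p^2 + 5.8*p + 13.25) = 0 → Poles: -2.9 + 2.2j, -2.9 - 2.2j, -3.7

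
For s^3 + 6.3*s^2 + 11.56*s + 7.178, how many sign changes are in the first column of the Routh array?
Routh array:
s^3: [1, 11.56]; s^2: [6.3, 7.178]; s^1: [10.4206]; s^0: [7.178]
First column: [1, 6.3, 10.4206, 7.178]. Sign changes = 0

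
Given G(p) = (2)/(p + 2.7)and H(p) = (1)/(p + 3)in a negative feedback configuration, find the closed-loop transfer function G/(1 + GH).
Closed-loop T = G/(1+GH).
Numerator: G_num * H_den = 2*p + 6.
Denominator: G_den * H_den + G_num * H_num = (p^2 + 5.7*p + 8.1) + (2) = p^2 + 5.7*p + 10.1.
T(p) = (2*p + 6)/(p^2 + 5.7*p + 10.1)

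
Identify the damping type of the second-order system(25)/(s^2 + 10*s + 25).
Standard form: ωn²/(s²+2ζωn·s+ωn²) gives ωn=5, ζ=1.
Critically damped (ζ = 1)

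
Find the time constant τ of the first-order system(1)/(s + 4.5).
First-order system: τ = -1/pole. Pole = -4.5. τ = -1/(-4.5) = 0.2222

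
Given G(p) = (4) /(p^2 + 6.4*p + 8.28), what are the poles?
Set denominator = 0: p^2 + 6.4*p + 8.28 = (p + 4.6)(p + 1.8) = 0 → Poles: -1.8, -4.6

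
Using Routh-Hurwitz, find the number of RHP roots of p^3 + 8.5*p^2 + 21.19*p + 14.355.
Routh array:
p^3: [1, 21.19]; p^2: [8.5, 14.355]; p^1: [19.5012]; p^0: [14.355]
First column: [1, 8.5, 19.5012, 14.355]. Sign changes = RHP roots = 0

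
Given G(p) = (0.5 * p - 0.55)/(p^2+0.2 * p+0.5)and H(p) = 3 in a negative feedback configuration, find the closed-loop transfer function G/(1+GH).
Closed-loop T = G/(1+GH).
Numerator: G_num * H_den = 0.5*p - 0.55.
Denominator: G_den * H_den + G_num * H_num = (p^2 + 0.2*p + 0.5) + (1.5*p - 1.65) = p^2 + 1.7*p - 1.15.
T(p) = (0.5*p - 0.55)/(p^2 + 1.7*p - 1.15)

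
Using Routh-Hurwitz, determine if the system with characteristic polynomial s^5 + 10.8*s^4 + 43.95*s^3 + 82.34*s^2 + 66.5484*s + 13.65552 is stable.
Routh array:
s^5: [1, 43.95, 66.5484]; s^4: [10.8, 82.34, 13.65552]; s^3: [36.3259, 65.284]; s^2: [62.9305, 13.65552]; s^1: [57.4015]; s^0: [13.65552]
First column: [1, 10.8, 36.3259, 62.9305, 57.4015, 13.65552]. Sign changes = 0.
Yes, stable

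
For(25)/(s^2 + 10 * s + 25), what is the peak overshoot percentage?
Standard form: ωn²/(s²+2ζωn·s+ωn²) → ωn = 5, ζ = 1.
ζ ≥ 1, so the response is non-oscillatory: peak overshoot = 0%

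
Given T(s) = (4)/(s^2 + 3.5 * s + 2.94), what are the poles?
Set denominator = 0: s^2 + 3.5*s + 2.94 = (s + 1.4)(s + 2.1) = 0 → Poles: -1.4, -2.1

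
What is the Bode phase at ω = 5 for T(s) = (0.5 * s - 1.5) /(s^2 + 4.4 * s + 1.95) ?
Substitute s = j*5: T(j5) = 0.0882249 - 0.0242539j.
∠T(j5) = atan2(Im, Re) = atan2(-0.0242539, 0.0882249) = -15.37°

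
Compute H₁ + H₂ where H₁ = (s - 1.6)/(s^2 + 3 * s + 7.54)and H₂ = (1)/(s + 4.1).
Parallel: H = H₁ + H₂ = (n₁·d₂ + n₂·d₁)/(d₁·d₂).
n₁·d₂ = s^2 + 2.5*s - 6.56. n₂·d₁ = s^2 + 3*s + 7.54. Sum = 2*s^2 + 5.5*s + 0.98. d₁·d₂ = s^3 + 7.1*s^2 + 19.84*s + 30.914.
H(s) = (2*s^2 + 5.5*s + 0.98)/(s^3 + 7.1*s^2 + 19.84*s + 30.914)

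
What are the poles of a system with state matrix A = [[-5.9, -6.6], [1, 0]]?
Eigenvalues solve det(λI - A) = 0.
Characteristic polynomial: λ^2 + 5.9*λ + 6.6 = 0.
Factor: (λ + 1.5)(λ + 4.4) = 0.
Roots: -1.5, -4.4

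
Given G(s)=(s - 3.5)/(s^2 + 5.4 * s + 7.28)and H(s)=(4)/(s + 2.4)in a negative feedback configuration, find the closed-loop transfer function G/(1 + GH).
Closed-loop T = G/(1+GH).
Numerator: G_num * H_den = s^2 - 1.1*s - 8.4.
Denominator: G_den * H_den + G_num * H_num = (s^3 + 7.8*s^2 + 20.24*s + 17.472) + (4*s - 14) = s^3 + 7.8*s^2 + 24.24*s + 3.472.
T(s) = (s^2 - 1.1*s - 8.4)/(s^3 + 7.8*s^2 + 24.24*s + 3.472)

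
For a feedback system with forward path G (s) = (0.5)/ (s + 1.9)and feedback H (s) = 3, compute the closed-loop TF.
Closed-loop T = G/(1+GH).
Numerator: G_num * H_den = 0.5.
Denominator: G_den * H_den + G_num * H_num = (s + 1.9) + (1.5) = s + 3.4.
T(s) = (0.5)/(s + 3.4)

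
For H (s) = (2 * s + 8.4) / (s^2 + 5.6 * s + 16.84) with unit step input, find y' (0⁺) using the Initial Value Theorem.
IVT: y'(0⁺) = lim_{s→∞} s²·Y(s) = lim_{s→∞} s·H(s).
deg(num) = 1, deg(den) = 2, relative degree = 1, so s·H(s) → (leading num)/(leading den) = 2/1 = 2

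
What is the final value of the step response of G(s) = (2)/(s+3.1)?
FVT: lim_{t→∞} y(t) = lim_{s→0} s*Y(s) where Y(s) = G(s)/s.
= lim_{s→0} G(s) = G(0) = num(0)/den(0) = 2/3.1 = 0.6452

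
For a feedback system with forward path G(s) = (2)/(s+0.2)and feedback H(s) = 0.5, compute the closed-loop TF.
Closed-loop T = G/(1+GH).
Numerator: G_num * H_den = 2.
Denominator: G_den * H_den + G_num * H_num = (s + 0.2) + (1) = s + 1.2.
T(s) = (2)/(s + 1.2)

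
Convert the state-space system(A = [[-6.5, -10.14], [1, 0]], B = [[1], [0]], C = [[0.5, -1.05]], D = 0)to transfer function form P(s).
P(s) = C(sI - A)⁻¹B + D.
Characteristic polynomial det(sI - A) = s^2 + 6.5*s + 10.14.
Numerator from C·adj(sI-A)·B + D·det(sI-A) = 0.5*s - 1.05.
P(s) = (0.5*s - 1.05)/(s^2 + 6.5*s + 10.14)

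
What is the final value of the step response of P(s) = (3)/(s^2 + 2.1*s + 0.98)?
FVT: lim_{t→∞} y(t) = lim_{s→0} s*Y(s) where Y(s) = P(s)/s.
= lim_{s→0} P(s) = P(0) = num(0)/den(0) = 3/0.98 = 3.061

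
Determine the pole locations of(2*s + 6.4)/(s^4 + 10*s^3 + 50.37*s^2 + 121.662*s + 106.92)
Set denominator = 0: s^4 + 10*s^3 + 50.37*s^2 + 121.662*s + 106.92 = (s + 2.2)(s + 2.4)(s^2 + 5.4*s + 20.25) = 0 → Poles: -2.2, -2.4, -2.7 + 3.6j, -2.7 - 3.6j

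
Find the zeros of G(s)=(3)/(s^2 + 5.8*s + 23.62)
Numerator is a nonzero constant (3) → Zeros: none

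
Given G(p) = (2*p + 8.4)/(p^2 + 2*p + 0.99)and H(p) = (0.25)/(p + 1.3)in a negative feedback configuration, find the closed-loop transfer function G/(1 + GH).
Closed-loop T = G/(1+GH).
Numerator: G_num * H_den = 2*p^2 + 11*p + 10.92.
Denominator: G_den * H_den + G_num * H_num = (p^3 + 3.3*p^2 + 3.59*p + 1.287) + (0.5*p + 2.1) = p^3 + 3.3*p^2 + 4.09*p + 3.387.
T(p) = (2*p^2 + 11*p + 10.92)/(p^3 + 3.3*p^2 + 4.09*p + 3.387)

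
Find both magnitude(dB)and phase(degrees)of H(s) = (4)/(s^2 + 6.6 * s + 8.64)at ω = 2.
Substitute s = j*2: H(j2) = 0.0948053 - 0.269705j.
|H| = 20*log₁₀(sqrt(Re²+Im²)) = -10.88 dB.
∠H = atan2(Im, Re) = -70.63°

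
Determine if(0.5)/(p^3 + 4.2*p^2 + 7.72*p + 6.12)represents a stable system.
Denominator: p^3 + 4.2*p^2 + 7.72*p + 6.12 = (p + 1.8)(p^2 + 2.4*p + 3.4). Poles: -1.2 + 1.4j, -1.2 - 1.4j, -1.8. All Re(p)<0: Yes (stable)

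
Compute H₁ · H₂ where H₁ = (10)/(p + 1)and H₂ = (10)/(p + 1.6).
Series: H = H₁ · H₂ = (n₁·n₂)/(d₁·d₂).
Num: n₁·n₂ = 100. Den: d₁·d₂ = p^2 + 2.6*p + 1.6.
H(p) = (100)/(p^2 + 2.6*p + 1.6)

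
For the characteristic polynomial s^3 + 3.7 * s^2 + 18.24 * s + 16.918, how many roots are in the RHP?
s^3 + 3.7*s^2 + 18.24*s + 16.918 = (s + 1.1)(s^2 + 2.6*s + 15.38). Poles: -1.1, -1.3 + 3.7j, -1.3 - 3.7j. RHP poles (Re>0): 0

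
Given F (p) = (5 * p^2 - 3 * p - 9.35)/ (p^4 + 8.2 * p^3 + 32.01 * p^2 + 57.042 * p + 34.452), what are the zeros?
Set numerator = 0: 5*p^2 - 3*p - 9.35 = 5*(p - 1.7)(p + 1.1) = 0 → Zeros: -1.1, 1.7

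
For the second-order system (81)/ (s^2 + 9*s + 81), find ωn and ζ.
Standard form: ωn²/(s²+2ζωn·s+ωn²).
const=81=ωn² → ωn=9, s coeff=9=2ζωn → ζ=0.5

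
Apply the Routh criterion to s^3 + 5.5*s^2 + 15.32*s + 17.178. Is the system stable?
Routh array:
s^3: [1, 15.32]; s^2: [5.5, 17.178]; s^1: [12.1967]; s^0: [17.178]
First column: [1, 5.5, 12.1967, 17.178]. Sign changes = 0.
Yes, stable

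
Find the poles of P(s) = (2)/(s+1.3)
Set denominator = 0: s + 1.3 = 0 → Poles: -1.3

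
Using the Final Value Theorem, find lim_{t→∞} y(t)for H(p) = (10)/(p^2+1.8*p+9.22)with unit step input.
FVT: lim_{t→∞} y(t) = lim_{p→0} p*Y(p) where Y(p) = H(p)/p.
= lim_{p→0} H(p) = H(0) = num(0)/den(0) = 10/9.22 = 1.085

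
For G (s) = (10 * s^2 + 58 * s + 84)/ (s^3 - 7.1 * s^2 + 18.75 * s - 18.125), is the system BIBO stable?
Denominator: s^3 - 7.1*s^2 + 18.75*s - 18.125 = (s - 2.5)(s^2 - 4.6*s + 7.25). Poles: 2.3 + 1.4j, 2.3 - 1.4j, 2.5. All Re(p)<0: No (unstable)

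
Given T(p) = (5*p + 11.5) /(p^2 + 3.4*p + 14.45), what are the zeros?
Set numerator = 0: 5*p + 11.5 = 0 → Zeros: -2.3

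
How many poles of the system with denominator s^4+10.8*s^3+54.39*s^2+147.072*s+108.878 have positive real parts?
s^4 + 10.8*s^3 + 54.39*s^2 + 147.072*s + 108.878 = (s + 4.9)(s + 1.1)(s^2 + 4.8*s + 20.2). Poles: -1.1, -2.4 + 3.8j, -2.4 - 3.8j, -4.9. RHP poles (Re>0): 0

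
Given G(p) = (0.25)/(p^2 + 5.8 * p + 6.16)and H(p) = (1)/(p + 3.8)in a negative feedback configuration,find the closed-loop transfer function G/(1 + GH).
Closed-loop T = G/(1+GH).
Numerator: G_num * H_den = 0.25*p + 0.95.
Denominator: G_den * H_den + G_num * H_num = (p^3 + 9.6*p^2 + 28.2*p + 23.408) + (0.25) = p^3 + 9.6*p^2 + 28.2*p + 23.658.
T(p) = (0.25*p + 0.95)/(p^3 + 9.6*p^2 + 28.2*p + 23.658)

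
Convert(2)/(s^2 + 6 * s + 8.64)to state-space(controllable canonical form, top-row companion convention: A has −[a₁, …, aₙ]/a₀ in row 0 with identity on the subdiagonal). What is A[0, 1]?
Reachable canonical form for den = s^2 + 6*s + 8.64: top row of A = -[a₁,a₂,...,aₙ]/a₀, ones on the subdiagonal, zeros elsewhere.
A = [[-6, -8.64], [1, 0]].
A[0,1] = -8.64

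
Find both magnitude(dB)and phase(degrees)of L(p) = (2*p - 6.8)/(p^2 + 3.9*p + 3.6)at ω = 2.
Substitute p = j*2: L(j2) = 0.556066 + 0.843279j.
|L| = 20*log₁₀(sqrt(Re²+Im²)) = 0.09 dB.
∠L = atan2(Im, Re) = 56.60°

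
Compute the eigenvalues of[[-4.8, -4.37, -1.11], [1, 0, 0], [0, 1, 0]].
Eigenvalues solve det(λI - A) = 0.
Characteristic polynomial: λ^3 + 4.8*λ^2 + 4.37*λ + 1.11 = 0.
Factor: (λ + 3.7)(λ + 0.5)(λ + 0.6) = 0.
Roots: -0.5, -0.6, -3.7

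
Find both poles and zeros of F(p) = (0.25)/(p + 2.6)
Set denominator = 0: p + 2.6 = 0 → Poles: -2.6
Numerator is a nonzero constant (0.25) → Zeros: none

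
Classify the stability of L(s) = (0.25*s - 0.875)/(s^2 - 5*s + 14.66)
Denominator: s^2 - 5*s + 14.66. Poles: 2.5 + 2.9j, 2.5 - 2.9j. Unstable (2 pole(s) in RHP)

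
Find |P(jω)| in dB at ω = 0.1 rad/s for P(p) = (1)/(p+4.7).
Substitute p = j*0.1: P(j0.1) = 0.21267 - 0.00452489j.
|P(j0.1)| = sqrt(Re² + Im²) = 0.2127.
20*log₁₀(0.2127) = -13.44 dB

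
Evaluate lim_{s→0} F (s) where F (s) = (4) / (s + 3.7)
DC gain = F(0) = num(0)/den(0) = 4/3.7 = 1.081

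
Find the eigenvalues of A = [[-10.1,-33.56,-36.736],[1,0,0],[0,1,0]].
Eigenvalues solve det(λI - A) = 0.
Characteristic polynomial: λ^3 + 10.1*λ^2 + 33.56*λ + 36.736 = 0.
Factor: (λ + 4.1)(λ + 2.8)(λ + 3.2) = 0.
Roots: -2.8, -3.2, -4.1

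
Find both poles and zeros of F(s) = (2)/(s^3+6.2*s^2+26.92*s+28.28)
Set denominator = 0: s^3 + 6.2*s^2 + 26.92*s + 28.28 = (s + 1.4)(s^2 + 4.8*s + 20.2) = 0 → Poles: -1.4, -2.4 + 3.8j, -2.4 - 3.8j
Numerator is a nonzero constant (2) → Zeros: none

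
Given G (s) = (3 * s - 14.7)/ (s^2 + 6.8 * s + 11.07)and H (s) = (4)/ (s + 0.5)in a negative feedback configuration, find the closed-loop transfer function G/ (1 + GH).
Closed-loop T = G/(1+GH).
Numerator: G_num * H_den = 3*s^2 - 13.2*s - 7.35.
Denominator: G_den * H_den + G_num * H_num = (s^3 + 7.3*s^2 + 14.47*s + 5.535) + (12*s - 58.8) = s^3 + 7.3*s^2 + 26.47*s - 53.265.
T(s) = (3*s^2 - 13.2*s - 7.35)/(s^3 + 7.3*s^2 + 26.47*s - 53.265)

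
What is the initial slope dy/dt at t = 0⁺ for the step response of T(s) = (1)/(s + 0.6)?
IVT: y'(0⁺) = lim_{s→∞} s²·Y(s) = lim_{s→∞} s·T(s).
deg(num) = 0, deg(den) = 1, relative degree = 1, so s·T(s) → (leading num)/(leading den) = 1/1 = 1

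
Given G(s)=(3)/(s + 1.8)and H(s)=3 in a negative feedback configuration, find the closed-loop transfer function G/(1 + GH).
Closed-loop T = G/(1+GH).
Numerator: G_num * H_den = 3.
Denominator: G_den * H_den + G_num * H_num = (s + 1.8) + (9) = s + 10.8.
T(s) = (3)/(s + 10.8)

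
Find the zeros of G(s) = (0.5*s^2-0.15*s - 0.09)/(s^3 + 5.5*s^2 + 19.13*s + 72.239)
Set numerator = 0: 0.5*s^2 - 0.15*s - 0.09 = 0.5*(s - 0.6)(s + 0.3) = 0 → Zeros: -0.3, 0.6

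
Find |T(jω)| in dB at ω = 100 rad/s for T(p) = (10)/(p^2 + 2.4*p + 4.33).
Substitute p = j*100: T(j100) = -0.000999857 - 2.4007e-05j.
|T(j100)| = sqrt(Re² + Im²) = 0.001.
20*log₁₀(0.001) = -60.00 dB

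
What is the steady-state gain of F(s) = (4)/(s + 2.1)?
DC gain = F(0) = num(0)/den(0) = 4/2.1 = 1.905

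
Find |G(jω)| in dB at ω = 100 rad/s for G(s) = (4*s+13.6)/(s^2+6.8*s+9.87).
Substitute s = j*100: G(j100) = 0.00135774 - 0.0399471j.
|G(j100)| = sqrt(Re² + Im²) = 0.03997.
20*log₁₀(0.03997) = -27.97 dB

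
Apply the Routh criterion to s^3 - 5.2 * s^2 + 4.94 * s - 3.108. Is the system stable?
Routh array:
s^3: [1, 4.94]; s^2: [-5.2, -3.108]; s^1: [4.34231]; s^0: [-3.108]
First column: [1, -5.2, 4.34231, -3.108]. Sign changes = 3.
No, unstable (3 RHP root(s))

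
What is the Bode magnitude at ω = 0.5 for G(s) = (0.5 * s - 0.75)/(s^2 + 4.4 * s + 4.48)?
Substitute s = j*0.5: G(j0.5) = -0.115361 + 0.119101j.
|G(j0.5)| = sqrt(Re² + Im²) = 0.1658.
20*log₁₀(0.1658) = -15.61 dB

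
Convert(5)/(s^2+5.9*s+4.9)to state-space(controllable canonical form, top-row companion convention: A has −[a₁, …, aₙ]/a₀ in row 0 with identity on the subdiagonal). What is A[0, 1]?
Reachable canonical form for den = s^2 + 5.9*s + 4.9: top row of A = -[a₁,a₂,...,aₙ]/a₀, ones on the subdiagonal, zeros elsewhere.
A = [[-5.9, -4.9], [1, 0]].
A[0,1] = -4.9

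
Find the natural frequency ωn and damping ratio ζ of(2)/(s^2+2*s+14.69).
Underdamped: complex pole -1 + 3.7j. ωn = |pole| = 3.833, ζ = -Re(pole)/ωn = 0.2609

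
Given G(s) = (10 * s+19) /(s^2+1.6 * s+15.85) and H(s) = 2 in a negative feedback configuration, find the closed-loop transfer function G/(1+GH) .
Closed-loop T = G/(1+GH).
Numerator: G_num * H_den = 10*s + 19.
Denominator: G_den * H_den + G_num * H_num = (s^2 + 1.6*s + 15.85) + (20*s + 38) = s^2 + 21.6*s + 53.85.
T(s) = (10*s + 19)/(s^2 + 21.6*s + 53.85)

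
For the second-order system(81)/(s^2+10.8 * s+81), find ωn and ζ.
Standard form: ωn²/(s²+2ζωn·s+ωn²).
const=81=ωn² → ωn=9, s coeff=10.8=2ζωn → ζ=0.6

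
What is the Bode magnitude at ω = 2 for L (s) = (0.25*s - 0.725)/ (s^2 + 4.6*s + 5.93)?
Substitute s = j*2: L(j2) = 0.036222 + 0.0864031j.
|L(j2)| = sqrt(Re² + Im²) = 0.09369.
20*log₁₀(0.09369) = -20.57 dB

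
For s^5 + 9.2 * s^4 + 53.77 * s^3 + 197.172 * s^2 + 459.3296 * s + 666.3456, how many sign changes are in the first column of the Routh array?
Routh array:
s^5: [1, 53.77, 459.3296]; s^4: [9.2, 197.172, 666.3456]; s^3: [32.3383, 386.901]; s^2: [87.1016, 666.3456]; s^1: [139.506]; s^0: [666.3456]
First column: [1, 9.2, 32.3383, 87.1016, 139.506, 666.3456]. Sign changes = 0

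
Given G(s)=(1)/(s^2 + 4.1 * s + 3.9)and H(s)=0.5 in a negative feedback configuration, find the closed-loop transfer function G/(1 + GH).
Closed-loop T = G/(1+GH).
Numerator: G_num * H_den = 1.
Denominator: G_den * H_den + G_num * H_num = (s^2 + 4.1*s + 3.9) + (0.5) = s^2 + 4.1*s + 4.4.
T(s) = (1)/(s^2 + 4.1*s + 4.4)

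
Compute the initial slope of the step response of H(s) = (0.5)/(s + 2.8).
IVT: y'(0⁺) = lim_{s→∞} s²·Y(s) = lim_{s→∞} s·H(s).
deg(num) = 0, deg(den) = 1, relative degree = 1, so s·H(s) → (leading num)/(leading den) = 0.5/1 = 0.5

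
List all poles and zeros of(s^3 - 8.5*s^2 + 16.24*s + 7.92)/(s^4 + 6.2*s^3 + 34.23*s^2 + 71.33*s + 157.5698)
Set denominator = 0: s^4 + 6.2*s^3 + 34.23*s^2 + 71.33*s + 157.5698 = (s^2 + 1.8*s + 9.22)(s^2 + 4.4*s + 17.09) = 0 → Poles: -0.9 + 2.9j, -0.9 - 2.9j, -2.2 + 3.5j, -2.2 - 3.5j
Set numerator = 0: s^3 - 8.5*s^2 + 16.24*s + 7.92 = (s + 0.4)(s - 4.5)(s - 4.4) = 0 → Zeros: -0.4, 4.4, 4.5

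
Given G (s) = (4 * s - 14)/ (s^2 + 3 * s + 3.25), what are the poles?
Set denominator = 0: s^2 + 3*s + 3.25 = 0 → Poles: -1.5 + 1j, -1.5 - 1j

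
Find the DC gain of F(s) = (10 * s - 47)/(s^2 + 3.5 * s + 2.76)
DC gain = F(0) = num(0)/den(0) = -47/2.76 = -17.03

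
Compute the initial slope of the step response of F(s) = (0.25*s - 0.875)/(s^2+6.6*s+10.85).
IVT: y'(0⁺) = lim_{s→∞} s²·Y(s) = lim_{s→∞} s·F(s).
deg(num) = 1, deg(den) = 2, relative degree = 1, so s·F(s) → (leading num)/(leading den) = 0.25/1 = 0.25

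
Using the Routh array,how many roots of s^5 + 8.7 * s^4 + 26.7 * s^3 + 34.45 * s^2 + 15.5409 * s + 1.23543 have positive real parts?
Routh array:
s^5: [1, 26.7, 15.5409]; s^4: [8.7, 34.45, 1.23543]; s^3: [22.7402, 15.3989]; s^2: [28.5587, 1.23543]; s^1: [14.4152]; s^0: [1.23543]
First column: [1, 8.7, 22.7402, 28.5587, 14.4152, 1.23543]. Sign changes = RHP roots = 0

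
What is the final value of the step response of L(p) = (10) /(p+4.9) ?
FVT: lim_{t→∞} y(t) = lim_{p→0} p*Y(p) where Y(p) = L(p)/p.
= lim_{p→0} L(p) = L(0) = num(0)/den(0) = 10/4.9 = 2.041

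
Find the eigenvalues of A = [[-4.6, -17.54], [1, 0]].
Eigenvalues solve det(λI - A) = 0.
Characteristic polynomial: λ^2 + 4.6*λ + 17.54 = 0.
Roots: -2.3 + 3.5j, -2.3 - 3.5j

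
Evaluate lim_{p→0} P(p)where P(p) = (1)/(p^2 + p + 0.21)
DC gain = P(0) = num(0)/den(0) = 1/0.21 = 4.762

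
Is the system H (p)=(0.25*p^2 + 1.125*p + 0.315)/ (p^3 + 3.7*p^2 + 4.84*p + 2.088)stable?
Denominator: p^3 + 3.7*p^2 + 4.84*p + 2.088 = (p + 0.9)(p^2 + 2.8*p + 2.32). Poles: -0.9, -1.4 + 0.6j, -1.4 - 0.6j. All Re(p)<0: Yes (stable)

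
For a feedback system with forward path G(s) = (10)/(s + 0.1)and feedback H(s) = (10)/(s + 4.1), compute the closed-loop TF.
Closed-loop T = G/(1+GH).
Numerator: G_num * H_den = 10*s + 41.
Denominator: G_den * H_den + G_num * H_num = (s^2 + 4.2*s + 0.41) + (100) = s^2 + 4.2*s + 100.41.
T(s) = (10*s + 41)/(s^2 + 4.2*s + 100.41)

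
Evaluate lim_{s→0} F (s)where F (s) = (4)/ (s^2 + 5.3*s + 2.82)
DC gain = F(0) = num(0)/den(0) = 4/2.82 = 1.418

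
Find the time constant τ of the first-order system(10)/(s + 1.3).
First-order system: τ = -1/pole. Pole = -1.3. τ = -1/(-1.3) = 0.7692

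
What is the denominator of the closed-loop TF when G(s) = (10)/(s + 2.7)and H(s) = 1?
Characteristic poly = G_den * H_den + G_num * H_num = (s + 2.7) + (10) = s + 12.7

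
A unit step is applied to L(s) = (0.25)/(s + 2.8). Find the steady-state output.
FVT: lim_{t→∞} y(t) = lim_{s→0} s*Y(s) where Y(s) = L(s)/s.
= lim_{s→0} L(s) = L(0) = num(0)/den(0) = 0.25/2.8 = 0.08929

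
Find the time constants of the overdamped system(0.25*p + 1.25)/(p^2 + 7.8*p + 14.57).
Overdamped: real poles at -3.1, -4.7. τ = -1/pole → τ₁ = 0.3226, τ₂ = 0.2128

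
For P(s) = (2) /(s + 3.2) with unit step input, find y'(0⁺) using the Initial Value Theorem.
IVT: y'(0⁺) = lim_{s→∞} s²·Y(s) = lim_{s→∞} s·P(s).
deg(num) = 0, deg(den) = 1, relative degree = 1, so s·P(s) → (leading num)/(leading den) = 2/1 = 2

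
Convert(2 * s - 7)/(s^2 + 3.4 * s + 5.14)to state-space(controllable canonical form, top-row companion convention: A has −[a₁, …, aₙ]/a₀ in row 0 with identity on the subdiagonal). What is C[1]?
Reachable canonical form: C = numerator coefficients (right-aligned, zero-padded to length n).
num = 2*s - 7, C = [[2, -7]].
C[1] = -7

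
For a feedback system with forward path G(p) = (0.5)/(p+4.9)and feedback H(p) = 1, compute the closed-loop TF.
Closed-loop T = G/(1+GH).
Numerator: G_num * H_den = 0.5.
Denominator: G_den * H_den + G_num * H_num = (p + 4.9) + (0.5) = p + 5.4.
T(p) = (0.5)/(p + 5.4)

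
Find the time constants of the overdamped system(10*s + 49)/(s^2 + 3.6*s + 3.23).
Overdamped: real poles at -1.7, -1.9. τ = -1/pole → τ₁ = 0.5882, τ₂ = 0.5263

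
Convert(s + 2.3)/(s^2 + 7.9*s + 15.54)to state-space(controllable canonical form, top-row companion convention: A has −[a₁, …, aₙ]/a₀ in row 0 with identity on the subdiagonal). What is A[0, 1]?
Reachable canonical form for den = s^2 + 7.9*s + 15.54: top row of A = -[a₁,a₂,...,aₙ]/a₀, ones on the subdiagonal, zeros elsewhere.
A = [[-7.9, -15.54], [1, 0]].
A[0,1] = -15.54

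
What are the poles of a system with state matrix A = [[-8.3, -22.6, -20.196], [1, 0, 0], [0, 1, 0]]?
Eigenvalues solve det(λI - A) = 0.
Characteristic polynomial: λ^3 + 8.3*λ^2 + 22.6*λ + 20.196 = 0.
Factor: (λ + 2.2)(λ + 3.4)(λ + 2.7) = 0.
Roots: -2.2, -2.7, -3.4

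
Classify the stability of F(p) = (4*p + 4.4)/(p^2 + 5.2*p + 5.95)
Denominator: p^2 + 5.2*p + 5.95 = (p + 3.5)(p + 1.7). Poles: -1.7, -3.5. Stable (all poles in LHP)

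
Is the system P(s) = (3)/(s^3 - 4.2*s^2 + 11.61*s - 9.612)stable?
Denominator: s^3 - 4.2*s^2 + 11.61*s - 9.612 = (s - 1.2)(s^2 - 3*s + 8.01). Poles: 1.2, 1.5 + 2.4j, 1.5 - 2.4j. All Re(p)<0: No (unstable)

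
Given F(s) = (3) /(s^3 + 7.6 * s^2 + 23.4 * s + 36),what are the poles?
Set denominator = 0: s^3 + 7.6*s^2 + 23.4*s + 36 = (s + 4)(s^2 + 3.6*s + 9) = 0 → Poles: -1.8 + 2.4j, -1.8 - 2.4j, -4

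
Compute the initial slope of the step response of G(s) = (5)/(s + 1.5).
IVT: y'(0⁺) = lim_{s→∞} s²·Y(s) = lim_{s→∞} s·G(s).
deg(num) = 0, deg(den) = 1, relative degree = 1, so s·G(s) → (leading num)/(leading den) = 5/1 = 5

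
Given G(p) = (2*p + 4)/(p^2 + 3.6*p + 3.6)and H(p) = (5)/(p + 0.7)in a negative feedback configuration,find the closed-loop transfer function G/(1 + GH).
Closed-loop T = G/(1+GH).
Numerator: G_num * H_den = 2*p^2 + 5.4*p + 2.8.
Denominator: G_den * H_den + G_num * H_num = (p^3 + 4.3*p^2 + 6.12*p + 2.52) + (10*p + 20) = p^3 + 4.3*p^2 + 16.12*p + 22.52.
T(p) = (2*p^2 + 5.4*p + 2.8)/(p^3 + 4.3*p^2 + 16.12*p + 22.52)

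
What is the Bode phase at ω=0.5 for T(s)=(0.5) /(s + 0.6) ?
Substitute s = j*0.5: T(j0.5) = 0.491803 - 0.409836j.
∠T(j0.5) = atan2(Im, Re) = atan2(-0.409836, 0.491803) = -39.81°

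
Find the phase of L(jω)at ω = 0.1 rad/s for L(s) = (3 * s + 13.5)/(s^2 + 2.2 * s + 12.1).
Substitute s = j*0.1: L(j0.1) = 1.11671 + 0.00449334j.
∠L(j0.1) = atan2(Im, Re) = atan2(0.00449334, 1.11671) = 0.23°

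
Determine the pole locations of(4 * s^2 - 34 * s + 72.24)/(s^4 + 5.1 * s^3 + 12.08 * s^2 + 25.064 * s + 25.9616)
Set denominator = 0: s^4 + 5.1*s^3 + 12.08*s^2 + 25.064*s + 25.9616 = (s + 1.9)(s + 2.8)(s^2 + 0.4*s + 4.88) = 0 → Poles: -0.2 + 2.2j, -0.2 - 2.2j, -1.9, -2.8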